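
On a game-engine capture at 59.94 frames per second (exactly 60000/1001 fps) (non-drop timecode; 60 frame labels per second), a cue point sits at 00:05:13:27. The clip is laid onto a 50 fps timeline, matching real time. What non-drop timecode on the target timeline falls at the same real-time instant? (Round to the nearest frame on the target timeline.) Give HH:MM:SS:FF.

Source frame index: (0×3600 + 5×60 + 13) × 60 + 27 = 18807.
Real time: 18807 / (60000/1001) = 6275269/20000 s.
Target frame: (6275269/20000) × (50) = 6275269/400 ≈ 15688.173 → 15688.
At 50 labels/s: frame 15688 → 00:05:13:38.

00:05:13:38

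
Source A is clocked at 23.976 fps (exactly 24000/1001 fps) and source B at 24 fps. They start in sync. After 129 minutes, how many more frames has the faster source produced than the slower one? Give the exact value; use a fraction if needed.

129 min = 7740 s.
A emits 24000/1001 × 7740 = 185760000/1001 frames; B emits 24 × 7740 = 185760.
Difference = 185760/1001 frames (≈ 185.5744); B is ahead of A.

185760/1001 frames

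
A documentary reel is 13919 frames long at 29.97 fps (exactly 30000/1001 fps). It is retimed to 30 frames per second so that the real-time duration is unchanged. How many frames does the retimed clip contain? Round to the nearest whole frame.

13933 frames

Frames at target rate = 13919 × (30) / (30000/1001) = 13932919/1000 ≈ 13932.919.
Nearest whole frame: 13933.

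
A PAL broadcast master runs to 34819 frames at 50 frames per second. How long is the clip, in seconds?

Running time = 34819 / (50) = 696.38 s.

696.38 seconds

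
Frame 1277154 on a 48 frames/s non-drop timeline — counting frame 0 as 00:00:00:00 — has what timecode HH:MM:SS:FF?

1277154 ÷ 48 = 26607 full seconds, remainder 18 frames.
26607 s = 7 h 23 min 27 s.
Timecode: 07:23:27:18.

07:23:27:18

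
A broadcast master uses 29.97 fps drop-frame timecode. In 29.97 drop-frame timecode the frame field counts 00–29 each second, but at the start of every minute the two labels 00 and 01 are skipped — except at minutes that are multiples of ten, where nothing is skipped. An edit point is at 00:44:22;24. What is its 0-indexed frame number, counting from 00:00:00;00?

Complete 10-minute blocks: 4, each 17982 frames → 71928.
Remaining 4 whole minutes in the current block: 1800 + 3 × 1798 = 7194 frames.
Within the current minute: 22 × 30 + 24 − 2 = 682 (labels ;00/;01 skipped at this minute). Total = 71928 + 7194 + 682 = 79804.

79804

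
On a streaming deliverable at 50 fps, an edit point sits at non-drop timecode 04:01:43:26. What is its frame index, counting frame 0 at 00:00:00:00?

frame 725176

Total seconds to the label: (4 × 3600 + 1 × 60 + 43) = 14503.
Frame index = 14503 × 50 + 26 = 725176.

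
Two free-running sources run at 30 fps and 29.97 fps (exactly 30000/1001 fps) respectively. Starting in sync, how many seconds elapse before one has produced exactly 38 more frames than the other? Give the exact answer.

The gap grows by |30000/1001 − 30| = 30/1001 frames per second.
Time for a 38-frame gap: 38 ÷ (30/1001) = 19019/15 s.

19019/15 seconds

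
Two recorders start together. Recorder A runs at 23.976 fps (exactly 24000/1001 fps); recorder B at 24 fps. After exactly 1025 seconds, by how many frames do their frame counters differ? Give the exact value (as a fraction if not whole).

A emits 24000/1001 × 1025 = 24600000/1001 frames; B emits 24 × 1025 = 24600.
Difference = 24600/1001 frames (≈ 24.5754); B is ahead of A.

24600/1001 frames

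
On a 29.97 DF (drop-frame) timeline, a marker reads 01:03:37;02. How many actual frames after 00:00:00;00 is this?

As if non-drop at 30 labels/s: (1 × 3600 + 3 × 60 + 37) × 30 + 2 = 114512.
Minute boundaries passed: 63; those not divisible by 10: 63 − 6 = 57; dropped labels = 2 × 57 = 114.
Actual frame index = 114512 − 114 = 114398.

114398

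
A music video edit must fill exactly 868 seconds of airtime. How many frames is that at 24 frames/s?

20832 frames

Frames = 868 × 24 = 20832.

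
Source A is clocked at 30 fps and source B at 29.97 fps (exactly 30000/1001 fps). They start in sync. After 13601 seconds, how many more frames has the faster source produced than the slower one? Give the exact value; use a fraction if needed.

A emits 30 × 13601 = 408030 frames; B emits 30000/1001 × 13601 = 58290000/143.
Difference = 58290/143 frames (≈ 407.6224); B is behind A.

58290/143 frames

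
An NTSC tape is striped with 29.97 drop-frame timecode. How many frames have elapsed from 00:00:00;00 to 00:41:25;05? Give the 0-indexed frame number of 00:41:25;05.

As if non-drop at 30 labels/s: (0 × 3600 + 41 × 60 + 25) × 30 + 5 = 74555.
Minute boundaries passed: 41; those not divisible by 10: 41 − 4 = 37; dropped labels = 2 × 37 = 74.
Actual frame index = 74555 − 74 = 74481.

74481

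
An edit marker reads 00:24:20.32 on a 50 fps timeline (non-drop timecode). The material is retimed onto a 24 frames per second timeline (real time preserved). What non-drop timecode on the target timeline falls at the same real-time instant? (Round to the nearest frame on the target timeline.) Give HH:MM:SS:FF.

Source frame index: (0×3600 + 24×60 + 20) × 50 + 32 = 73032.
Real time: 73032 / (50) = 36516/25 s.
Target frame: (36516/25) × (24) = 876384/25 ≈ 35055.360 → 35055.
At 24 labels/s: frame 35055 → 00:24:20:15.

00:24:20:15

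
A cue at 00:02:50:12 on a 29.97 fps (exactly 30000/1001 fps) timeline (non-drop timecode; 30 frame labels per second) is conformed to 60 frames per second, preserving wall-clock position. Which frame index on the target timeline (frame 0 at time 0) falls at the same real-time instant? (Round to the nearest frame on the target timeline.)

Source frame index: (0×3600 + 2×60 + 50) × 30 + 12 = 5112.
Real time: 5112 / (30000/1001) = 213213/1250 s.
Target frame: (213213/1250) × (60) = 1279278/125 ≈ 10234.224 → 10234.

frame 10234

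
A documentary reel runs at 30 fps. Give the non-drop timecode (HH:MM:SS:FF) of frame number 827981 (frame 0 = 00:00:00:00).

07:39:59:11

827981 ÷ 30 = 27599 full seconds, remainder 11 frames.
27599 s = 7 h 39 min 59 s.
Timecode: 07:39:59:11.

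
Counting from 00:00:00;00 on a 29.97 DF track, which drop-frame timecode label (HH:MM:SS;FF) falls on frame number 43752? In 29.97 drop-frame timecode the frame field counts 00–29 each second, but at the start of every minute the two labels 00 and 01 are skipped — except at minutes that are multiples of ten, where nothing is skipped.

00:24:19;26

Each 10-minute DF block holds 10 × 60 × 30 − 9 × 2 = 17982 frames. 43752 ÷ 17982 → 2 full blocks, remainder 7788.
Within the partial block the first minute is 1800 frames and each further minute 1798, so 4 further minute boundaries passed. Total skipped labels = 18 × 2 + 2 × 4 = 44.
Non-drop label index = 43752 + 44 = 43796; at 30 labels/s that is 00:24:19:26, i.e. DF 00:24:19;26.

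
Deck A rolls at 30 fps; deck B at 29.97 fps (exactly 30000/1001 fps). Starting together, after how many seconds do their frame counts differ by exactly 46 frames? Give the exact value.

23023/15 seconds

The gap grows by |30000/1001 − 30| = 30/1001 frames per second.
Time for a 46-frame gap: 46 ÷ (30/1001) = 23023/15 s.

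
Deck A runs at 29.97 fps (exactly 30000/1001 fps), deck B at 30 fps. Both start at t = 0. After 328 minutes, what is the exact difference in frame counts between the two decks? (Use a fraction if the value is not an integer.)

590400/1001 frames

328 min = 19680 s.
A emits 30000/1001 × 19680 = 590400000/1001 frames; B emits 30 × 19680 = 590400.
Difference = 590400/1001 frames (≈ 589.8102); B is ahead of A.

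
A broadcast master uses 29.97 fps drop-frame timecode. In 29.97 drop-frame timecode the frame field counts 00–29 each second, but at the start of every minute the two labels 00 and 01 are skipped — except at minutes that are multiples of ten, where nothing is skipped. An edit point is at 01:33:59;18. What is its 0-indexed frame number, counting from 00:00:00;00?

169020

As if non-drop at 30 labels/s: (1 × 3600 + 33 × 60 + 59) × 30 + 18 = 169188.
Minute boundaries passed: 93; those not divisible by 10: 93 − 9 = 84; dropped labels = 2 × 84 = 168.
Actual frame index = 169188 − 168 = 169020.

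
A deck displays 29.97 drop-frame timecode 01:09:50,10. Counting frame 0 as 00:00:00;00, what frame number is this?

125584

As if non-drop at 30 labels/s: (1 × 3600 + 9 × 60 + 50) × 30 + 10 = 125710.
Minute boundaries passed: 69; those not divisible by 10: 69 − 6 = 63; dropped labels = 2 × 63 = 126.
Actual frame index = 125710 − 126 = 125584.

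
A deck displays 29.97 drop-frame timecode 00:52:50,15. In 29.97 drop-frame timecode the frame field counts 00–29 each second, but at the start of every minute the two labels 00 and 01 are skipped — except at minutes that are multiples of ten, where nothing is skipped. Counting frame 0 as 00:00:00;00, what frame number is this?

As if non-drop at 30 labels/s: (0 × 3600 + 52 × 60 + 50) × 30 + 15 = 95115.
Minute boundaries passed: 52; those not divisible by 10: 52 − 5 = 47; dropped labels = 2 × 47 = 94.
Actual frame index = 95115 − 94 = 95021.

95021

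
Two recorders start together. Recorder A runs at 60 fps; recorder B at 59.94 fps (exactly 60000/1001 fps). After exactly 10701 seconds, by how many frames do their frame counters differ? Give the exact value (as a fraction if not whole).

A emits 60 × 10701 = 642060 frames; B emits 60000/1001 × 10701 = 642060000/1001.
Difference = 642060/1001 frames (≈ 641.4186); B is behind A.

642060/1001 frames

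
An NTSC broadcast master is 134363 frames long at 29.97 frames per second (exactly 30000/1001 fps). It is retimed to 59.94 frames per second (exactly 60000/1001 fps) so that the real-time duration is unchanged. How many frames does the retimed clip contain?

Target frames = source frames × (target rate / source rate) = 134363 × (60000/1001)/(30000/1001) = 134363 × 2 = 268726.

268726 frames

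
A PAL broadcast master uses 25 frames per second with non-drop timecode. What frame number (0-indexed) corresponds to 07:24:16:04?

Total seconds to the label: (7 × 3600 + 24 × 60 + 16) = 26656.
Frame index = 26656 × 25 + 4 = 666404.

frame 666404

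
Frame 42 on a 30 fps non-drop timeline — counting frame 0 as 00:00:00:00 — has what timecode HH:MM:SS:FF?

42 ÷ 30 = 1 full seconds, remainder 12 frames.
1 s = 0 h 0 min 1 s.
Timecode: 00:00:01:12.

00:00:01:12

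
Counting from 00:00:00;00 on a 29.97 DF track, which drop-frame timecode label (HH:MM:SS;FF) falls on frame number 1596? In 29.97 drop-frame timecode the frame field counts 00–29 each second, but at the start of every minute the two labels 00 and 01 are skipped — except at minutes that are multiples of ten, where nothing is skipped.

Each 10-minute DF block holds 10 × 60 × 30 − 9 × 2 = 17982 frames. 1596 ÷ 17982 → 0 full blocks, remainder 1596.
Within the partial block the first minute is 1800 frames and each further minute 1798, so 0 further minute boundaries passed. Total skipped labels = 18 × 0 + 2 × 0 = 0.
Non-drop label index = 1596 + 0 = 1596; at 30 labels/s that is 00:00:53:06, i.e. DF 00:00:53;06.

00:00:53;06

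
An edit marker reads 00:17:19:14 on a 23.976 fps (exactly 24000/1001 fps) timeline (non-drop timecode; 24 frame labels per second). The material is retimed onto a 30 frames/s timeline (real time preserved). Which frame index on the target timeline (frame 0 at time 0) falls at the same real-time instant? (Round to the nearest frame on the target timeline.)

frame 31219

Source frame index: (0×3600 + 17×60 + 19) × 24 + 14 = 24950.
Real time: 24950 / (24000/1001) = 499499/480 s.
Target frame: (499499/480) × (30) = 499499/16 ≈ 31218.688 → 31219.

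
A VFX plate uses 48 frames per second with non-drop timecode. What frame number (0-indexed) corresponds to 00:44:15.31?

Total seconds to the label: (0 × 3600 + 44 × 60 + 15) = 2655.
Frame index = 2655 × 48 + 31 = 127471.

frame 127471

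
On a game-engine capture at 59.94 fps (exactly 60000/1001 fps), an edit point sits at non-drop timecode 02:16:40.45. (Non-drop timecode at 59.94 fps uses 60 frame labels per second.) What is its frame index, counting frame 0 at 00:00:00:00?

492045

Total seconds to the label: (2 × 3600 + 16 × 60 + 40) = 8200.
Frame index = 8200 × 60 + 45 = 492045.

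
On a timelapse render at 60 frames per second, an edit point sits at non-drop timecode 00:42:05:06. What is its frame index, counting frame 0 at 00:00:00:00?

Total seconds to the label: (0 × 3600 + 42 × 60 + 5) = 2525.
Frame index = 2525 × 60 + 6 = 151506.

frame 151506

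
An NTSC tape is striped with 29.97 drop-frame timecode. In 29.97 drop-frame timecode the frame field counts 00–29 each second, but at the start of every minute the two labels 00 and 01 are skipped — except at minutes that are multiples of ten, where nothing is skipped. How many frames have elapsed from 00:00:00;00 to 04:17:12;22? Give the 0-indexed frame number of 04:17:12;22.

Complete 10-minute blocks: 25, each 17982 frames → 449550.
Remaining 7 whole minutes in the current block: 1800 + 6 × 1798 = 12588 frames.
Within the current minute: 12 × 30 + 22 − 2 = 380 (labels ;00/;01 skipped at this minute). Total = 449550 + 12588 + 380 = 462518.

462518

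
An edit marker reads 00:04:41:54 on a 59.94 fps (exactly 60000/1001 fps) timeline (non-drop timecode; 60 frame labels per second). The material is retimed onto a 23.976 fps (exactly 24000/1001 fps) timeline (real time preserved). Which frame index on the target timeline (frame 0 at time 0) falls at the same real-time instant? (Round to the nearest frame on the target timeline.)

frame 6766

Source frame index: (0×3600 + 4×60 + 41) × 60 + 54 = 16914.
Real time: 16914 / (60000/1001) = 2821819/10000 s.
Target frame: (2821819/10000) × (24000/1001) = 33828/5 ≈ 6765.600 → 6766.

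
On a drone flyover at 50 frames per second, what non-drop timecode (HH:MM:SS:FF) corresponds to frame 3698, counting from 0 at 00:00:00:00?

3698 ÷ 50 = 73 full seconds, remainder 48 frames.
73 s = 0 h 1 min 13 s.
Timecode: 00:01:13:48.

00:01:13:48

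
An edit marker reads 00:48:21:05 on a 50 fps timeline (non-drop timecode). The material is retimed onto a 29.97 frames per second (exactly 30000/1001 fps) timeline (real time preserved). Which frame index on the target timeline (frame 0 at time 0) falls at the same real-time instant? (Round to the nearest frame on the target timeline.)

frame 86946

Source frame index: (0×3600 + 48×60 + 21) × 50 + 5 = 145055.
Real time: 145055 / (50) = 29011/10 s.
Target frame: (29011/10) × (30000/1001) = 87033000/1001 ≈ 86946.054 → 86946.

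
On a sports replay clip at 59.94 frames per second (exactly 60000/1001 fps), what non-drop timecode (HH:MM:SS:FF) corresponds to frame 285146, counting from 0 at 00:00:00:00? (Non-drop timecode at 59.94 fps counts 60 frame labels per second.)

01:19:12:26

285146 ÷ 60 = 4752 full seconds, remainder 26 frames.
4752 s = 1 h 19 min 12 s.
Timecode: 01:19:12:26.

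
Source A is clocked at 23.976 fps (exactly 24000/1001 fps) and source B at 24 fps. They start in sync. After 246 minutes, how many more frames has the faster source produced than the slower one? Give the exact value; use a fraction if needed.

354240/1001 frames

246 min = 14760 s.
A emits 24000/1001 × 14760 = 354240000/1001 frames; B emits 24 × 14760 = 354240.
Difference = 354240/1001 frames (≈ 353.8861); B is ahead of A.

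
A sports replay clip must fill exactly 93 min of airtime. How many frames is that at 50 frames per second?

93 min = 5580 s.
Frames = 5580 × 50 = 279000.

279000 frames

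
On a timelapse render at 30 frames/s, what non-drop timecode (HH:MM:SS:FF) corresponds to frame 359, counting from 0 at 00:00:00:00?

00:00:11:29

359 ÷ 30 = 11 full seconds, remainder 29 frames.
11 s = 0 h 0 min 11 s.
Timecode: 00:00:11:29.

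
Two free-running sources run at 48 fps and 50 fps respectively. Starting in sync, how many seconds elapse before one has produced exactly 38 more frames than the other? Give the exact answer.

19 seconds

The gap grows by |50 − 48| = 2 frames per second.
Time for a 38-frame gap: 38 ÷ (2) = 19 s.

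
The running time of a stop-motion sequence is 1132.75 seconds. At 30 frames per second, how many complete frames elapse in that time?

33982 frames

Frames = 1132.75 × 30 = 67965/2 ≈ 33982.5000.
Complete frames: 33982.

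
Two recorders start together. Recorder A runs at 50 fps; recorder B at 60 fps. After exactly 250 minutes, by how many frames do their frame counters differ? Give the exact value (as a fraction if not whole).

150000 frames

250 min = 15000 s.
A emits 50 × 15000 = 750000 frames; B emits 60 × 15000 = 900000.
Difference = 150000 frames; B is ahead of A.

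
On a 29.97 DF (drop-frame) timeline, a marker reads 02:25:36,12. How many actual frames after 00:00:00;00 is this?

261830

As if non-drop at 30 labels/s: (2 × 3600 + 25 × 60 + 36) × 30 + 12 = 262092.
Minute boundaries passed: 145; those not divisible by 10: 145 − 14 = 131; dropped labels = 2 × 131 = 262.
Actual frame index = 262092 − 262 = 261830.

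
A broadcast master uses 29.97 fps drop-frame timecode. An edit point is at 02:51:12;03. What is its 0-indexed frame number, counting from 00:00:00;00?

307855

Complete 10-minute blocks: 17, each 17982 frames → 305694.
Remaining 1 whole minute in the current block: 1800 + 0 × 1798 = 1800 frames.
Within the current minute: 12 × 30 + 3 − 2 = 361 (labels ;00/;01 skipped at this minute). Total = 305694 + 1800 + 361 = 307855.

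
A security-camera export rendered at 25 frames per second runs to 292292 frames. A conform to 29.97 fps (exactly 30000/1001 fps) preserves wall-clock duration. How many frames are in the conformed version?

350400 frames

Target frames = source frames × (target rate / source rate) = 292292 × (30000/1001)/(25) = 292292 × 1200/1001 = 350400.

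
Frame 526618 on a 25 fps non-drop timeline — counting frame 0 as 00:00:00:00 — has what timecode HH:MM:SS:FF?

526618 ÷ 25 = 21064 full seconds, remainder 18 frames.
21064 s = 5 h 51 min 4 s.
Timecode: 05:51:04:18.

05:51:04:18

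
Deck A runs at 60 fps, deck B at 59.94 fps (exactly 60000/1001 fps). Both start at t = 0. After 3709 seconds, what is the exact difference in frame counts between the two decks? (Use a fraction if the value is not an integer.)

A emits 60 × 3709 = 222540 frames; B emits 60000/1001 × 3709 = 222540000/1001.
Difference = 222540/1001 frames (≈ 222.3177); B is behind A.

222540/1001 frames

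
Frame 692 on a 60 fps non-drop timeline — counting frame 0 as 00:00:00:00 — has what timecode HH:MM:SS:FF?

00:00:11:32

692 ÷ 60 = 11 full seconds, remainder 32 frames.
11 s = 0 h 0 min 11 s.
Timecode: 00:00:11:32.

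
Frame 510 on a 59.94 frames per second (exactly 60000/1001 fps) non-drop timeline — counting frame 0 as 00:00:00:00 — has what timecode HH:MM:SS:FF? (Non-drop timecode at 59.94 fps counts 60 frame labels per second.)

510 ÷ 60 = 8 full seconds, remainder 30 frames.
8 s = 0 h 0 min 8 s.
Timecode: 00:00:08:30.

00:00:08:30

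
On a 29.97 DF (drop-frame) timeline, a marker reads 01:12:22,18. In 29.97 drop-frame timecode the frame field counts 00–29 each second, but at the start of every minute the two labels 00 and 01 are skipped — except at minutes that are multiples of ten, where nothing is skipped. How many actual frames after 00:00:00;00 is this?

130148

As if non-drop at 30 labels/s: (1 × 3600 + 12 × 60 + 22) × 30 + 18 = 130278.
Minute boundaries passed: 72; those not divisible by 10: 72 − 7 = 65; dropped labels = 2 × 65 = 130.
Actual frame index = 130278 − 130 = 130148.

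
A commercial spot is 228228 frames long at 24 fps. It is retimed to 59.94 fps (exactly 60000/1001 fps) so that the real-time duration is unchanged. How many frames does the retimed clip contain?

Target frames = source frames × (target rate / source rate) = 228228 × (60000/1001)/(24) = 228228 × 2500/1001 = 570000.

570000 frames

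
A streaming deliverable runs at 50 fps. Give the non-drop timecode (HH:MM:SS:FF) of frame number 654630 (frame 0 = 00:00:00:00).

03:38:12:30

654630 ÷ 50 = 13092 full seconds, remainder 30 frames.
13092 s = 3 h 38 min 12 s.
Timecode: 03:38:12:30.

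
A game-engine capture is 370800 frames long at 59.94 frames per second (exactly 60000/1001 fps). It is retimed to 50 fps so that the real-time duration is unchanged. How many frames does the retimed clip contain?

309309 frames

Target frames = source frames × (target rate / source rate) = 370800 × (50)/(60000/1001) = 370800 × 1001/1200 = 309309.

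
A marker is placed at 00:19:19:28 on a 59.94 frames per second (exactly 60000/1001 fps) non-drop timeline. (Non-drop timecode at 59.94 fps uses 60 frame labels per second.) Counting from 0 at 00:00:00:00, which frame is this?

69568

Total seconds to the label: (0 × 3600 + 19 × 60 + 19) = 1159.
Frame index = 1159 × 60 + 28 = 69568.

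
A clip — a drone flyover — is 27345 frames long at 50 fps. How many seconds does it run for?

546.9 seconds

Running time = 27345 / (50) = 546.9 s.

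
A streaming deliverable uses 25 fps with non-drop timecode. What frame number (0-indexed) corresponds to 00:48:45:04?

Total seconds to the label: (0 × 3600 + 48 × 60 + 45) = 2925.
Frame index = 2925 × 25 + 4 = 73129.

73129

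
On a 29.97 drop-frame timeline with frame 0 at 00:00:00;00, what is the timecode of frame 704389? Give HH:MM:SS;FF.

06:31:43;03

Each 10-minute DF block holds 10 × 60 × 30 − 9 × 2 = 17982 frames. 704389 ÷ 17982 → 39 full blocks, remainder 3091.
Within the partial block the first minute is 1800 frames and each further minute 1798, so 1 further minute boundary passed. Total skipped labels = 18 × 39 + 2 × 1 = 704.
Non-drop label index = 704389 + 704 = 705093; at 30 labels/s that is 06:31:43:03, i.e. DF 06:31:43;03.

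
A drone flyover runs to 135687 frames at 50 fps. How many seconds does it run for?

Running time = 135687 / (50) = 2713.74 s.

2713.74 seconds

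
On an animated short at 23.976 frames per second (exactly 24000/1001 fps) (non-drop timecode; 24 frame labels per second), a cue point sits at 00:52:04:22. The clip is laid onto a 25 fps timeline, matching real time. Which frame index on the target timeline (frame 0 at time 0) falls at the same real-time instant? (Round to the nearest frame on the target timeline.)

frame 78201

Source frame index: (0×3600 + 52×60 + 4) × 24 + 22 = 74998.
Real time: 74998 / (24000/1001) = 37536499/12000 s.
Target frame: (37536499/12000) × (25) = 37536499/480 ≈ 78201.040 → 78201.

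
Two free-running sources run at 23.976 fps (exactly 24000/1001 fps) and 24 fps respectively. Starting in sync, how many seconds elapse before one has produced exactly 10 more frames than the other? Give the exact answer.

The gap grows by |24 − 24000/1001| = 24/1001 frames per second.
Time for a 10-frame gap: 10 ÷ (24/1001) = 5005/12 s.

5005/12 seconds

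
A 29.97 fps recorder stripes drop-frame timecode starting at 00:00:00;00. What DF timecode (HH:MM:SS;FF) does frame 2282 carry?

Each 10-minute DF block holds 10 × 60 × 30 − 9 × 2 = 17982 frames. 2282 ÷ 17982 → 0 full blocks, remainder 2282.
Within the partial block the first minute is 1800 frames and each further minute 1798, so 1 further minute boundary passed. Total skipped labels = 18 × 0 + 2 × 1 = 2.
Non-drop label index = 2282 + 2 = 2284; at 30 labels/s that is 00:01:16:04, i.e. DF 00:01:16;04.

00:01:16;04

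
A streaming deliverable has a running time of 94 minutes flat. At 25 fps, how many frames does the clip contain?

141000 frames

94 min = 5640 s.
Frames = 5640 × 25 = 141000.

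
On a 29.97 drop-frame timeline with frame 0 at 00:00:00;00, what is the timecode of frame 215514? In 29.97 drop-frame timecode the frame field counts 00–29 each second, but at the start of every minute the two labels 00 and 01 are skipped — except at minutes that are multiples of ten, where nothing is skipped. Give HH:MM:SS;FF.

01:59:51;00

Ten DF minutes hold 17982 frames, so frame 215514 lies in block 11 (frames 197802–215783) with 17712 frames into that block.
The block's first minute is 1800 frames and the rest 1798 each; 17712 frames reaches minute 9, so 11 × 18 + 9 × 2 = 216 labels have been skipped so far.
Adding those back, label number 215514 + 216 = 215730 at 30 labels/s is 7191 s + 0 f = 1 h 59 min 51 s frame 0, i.e. 01:59:51;00.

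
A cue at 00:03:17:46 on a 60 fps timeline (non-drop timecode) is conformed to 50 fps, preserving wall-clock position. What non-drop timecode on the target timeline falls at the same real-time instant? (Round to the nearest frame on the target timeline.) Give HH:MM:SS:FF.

Source frame index: (0×3600 + 3×60 + 17) × 60 + 46 = 11866.
Real time: 11866 / (60) = 5933/30 s.
Target frame: (5933/30) × (50) = 29665/3 ≈ 9888.333 → 9888.
At 50 labels/s: frame 9888 → 00:03:17:38.

00:03:17:38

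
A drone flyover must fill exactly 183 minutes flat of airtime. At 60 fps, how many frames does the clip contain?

658800 frames

183 min = 10980 s.
Frames = 10980 × 60 = 658800.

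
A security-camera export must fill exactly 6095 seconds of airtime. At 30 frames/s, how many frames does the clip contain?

182850 frames

Frames = 6095 × 30 = 182850.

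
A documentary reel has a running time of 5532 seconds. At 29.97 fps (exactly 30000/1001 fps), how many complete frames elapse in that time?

Frames = 5532 × 30000/1001 = 165960000/1001 ≈ 165794.2058.
Complete frames: 165794.

165794 frames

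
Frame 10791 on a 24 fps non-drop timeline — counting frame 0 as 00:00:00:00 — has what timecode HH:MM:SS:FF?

00:07:29:15

10791 ÷ 24 = 449 full seconds, remainder 15 frames.
449 s = 0 h 7 min 29 s.
Timecode: 00:07:29:15.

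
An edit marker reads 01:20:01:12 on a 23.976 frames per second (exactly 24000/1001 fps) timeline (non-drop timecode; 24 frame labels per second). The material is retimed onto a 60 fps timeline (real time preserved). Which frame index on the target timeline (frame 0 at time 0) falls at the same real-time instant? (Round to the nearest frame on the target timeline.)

Source frame index: (1×3600 + 20×60 + 1) × 24 + 12 = 115236.
Real time: 115236 / (24000/1001) = 9612603/2000 s.
Target frame: (9612603/2000) × (60) = 28837809/100 ≈ 288378.090 → 288378.

frame 288378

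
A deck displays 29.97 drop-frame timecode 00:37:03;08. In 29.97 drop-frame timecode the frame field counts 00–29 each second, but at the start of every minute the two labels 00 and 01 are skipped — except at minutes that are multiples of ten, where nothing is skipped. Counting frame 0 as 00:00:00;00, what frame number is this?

66630

As if non-drop at 30 labels/s: (0 × 3600 + 37 × 60 + 3) × 30 + 8 = 66698.
Minute boundaries passed: 37; those not divisible by 10: 37 − 3 = 34; dropped labels = 2 × 34 = 68.
Actual frame index = 66698 − 68 = 66630.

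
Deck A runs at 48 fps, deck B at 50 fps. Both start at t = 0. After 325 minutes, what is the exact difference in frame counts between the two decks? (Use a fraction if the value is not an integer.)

325 min = 19500 s.
A emits 48 × 19500 = 936000 frames; B emits 50 × 19500 = 975000.
Difference = 39000 frames; B is ahead of A.

39000 frames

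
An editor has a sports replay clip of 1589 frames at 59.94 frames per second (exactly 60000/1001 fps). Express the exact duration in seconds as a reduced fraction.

1590589/60000 seconds

Running time = 1589 ÷ (60000/1001) = 1589 × 1001/60000 = 1590589/60000 s.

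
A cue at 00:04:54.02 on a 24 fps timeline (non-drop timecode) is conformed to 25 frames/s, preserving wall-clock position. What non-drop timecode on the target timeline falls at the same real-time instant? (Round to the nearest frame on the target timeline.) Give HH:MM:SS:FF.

00:04:54:02

Source frame index: (0×3600 + 4×60 + 54) × 24 + 2 = 7058.
Real time: 7058 / (24) = 3529/12 s.
Target frame: (3529/12) × (25) = 88225/12 ≈ 7352.083 → 7352.
At 25 labels/s: frame 7352 → 00:04:54:02.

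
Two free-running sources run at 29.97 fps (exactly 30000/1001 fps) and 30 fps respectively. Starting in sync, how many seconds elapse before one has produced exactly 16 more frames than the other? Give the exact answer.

The gap grows by |30 − 30000/1001| = 30/1001 frames per second.
Time for a 16-frame gap: 16 ÷ (30/1001) = 8008/15 s.

8008/15 seconds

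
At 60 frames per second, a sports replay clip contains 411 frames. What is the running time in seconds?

Running time = 411 / (60) = 6.85 s.

6.85 seconds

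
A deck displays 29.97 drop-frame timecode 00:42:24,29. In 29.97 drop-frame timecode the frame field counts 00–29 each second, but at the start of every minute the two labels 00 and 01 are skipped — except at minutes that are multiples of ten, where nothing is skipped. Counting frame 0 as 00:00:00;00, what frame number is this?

As if non-drop at 30 labels/s: (0 × 3600 + 42 × 60 + 24) × 30 + 29 = 76349.
Minute boundaries passed: 42; those not divisible by 10: 42 − 4 = 38; dropped labels = 2 × 38 = 76.
Actual frame index = 76349 − 76 = 76273.

76273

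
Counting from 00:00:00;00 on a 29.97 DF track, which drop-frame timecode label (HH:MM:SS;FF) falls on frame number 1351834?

12:31:46;06

Each 10-minute DF block holds 10 × 60 × 30 − 9 × 2 = 17982 frames. 1351834 ÷ 17982 → 75 full blocks, remainder 3184.
Within the partial block the first minute is 1800 frames and each further minute 1798, so 1 further minute boundary passed. Total skipped labels = 18 × 75 + 2 × 1 = 1352.
Non-drop label index = 1351834 + 1352 = 1353186; at 30 labels/s that is 12:31:46:06, i.e. DF 12:31:46;06.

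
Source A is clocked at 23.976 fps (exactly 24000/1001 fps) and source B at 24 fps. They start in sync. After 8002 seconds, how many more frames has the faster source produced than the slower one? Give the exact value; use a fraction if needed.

A emits 24000/1001 × 8002 = 192048000/1001 frames; B emits 24 × 8002 = 192048.
Difference = 192048/1001 frames (≈ 191.8561); B is ahead of A.

192048/1001 frames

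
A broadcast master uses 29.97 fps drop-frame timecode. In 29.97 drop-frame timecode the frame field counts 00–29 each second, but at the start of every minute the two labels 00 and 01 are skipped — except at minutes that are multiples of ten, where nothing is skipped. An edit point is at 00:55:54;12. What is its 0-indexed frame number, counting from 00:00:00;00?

Complete 10-minute blocks: 5, each 17982 frames → 89910.
Remaining 5 whole minutes in the current block: 1800 + 4 × 1798 = 8992 frames.
Within the current minute: 54 × 30 + 12 − 2 = 1630 (labels ;00/;01 skipped at this minute). Total = 89910 + 8992 + 1630 = 100532.

100532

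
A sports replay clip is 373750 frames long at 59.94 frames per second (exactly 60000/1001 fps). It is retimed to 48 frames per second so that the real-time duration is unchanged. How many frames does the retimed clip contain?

299299 frames

Target frames = source frames × (target rate / source rate) = 373750 × (48)/(60000/1001) = 373750 × 1001/1250 = 299299.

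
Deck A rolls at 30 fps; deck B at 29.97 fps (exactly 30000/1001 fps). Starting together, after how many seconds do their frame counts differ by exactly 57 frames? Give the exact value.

1901.9 seconds

The gap grows by |30000/1001 − 30| = 30/1001 frames per second.
Time for a 57-frame gap: 57 ÷ (30/1001) = 1901.9 s.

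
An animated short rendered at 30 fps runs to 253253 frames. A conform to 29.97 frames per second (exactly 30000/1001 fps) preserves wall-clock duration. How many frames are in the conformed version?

253000 frames

Target frames = source frames × (target rate / source rate) = 253253 × (30000/1001)/(30) = 253253 × 1000/1001 = 253000.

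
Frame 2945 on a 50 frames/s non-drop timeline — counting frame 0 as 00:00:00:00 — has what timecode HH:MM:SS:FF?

2945 ÷ 50 = 58 full seconds, remainder 45 frames.
58 s = 0 h 0 min 58 s.
Timecode: 00:00:58:45.

00:00:58:45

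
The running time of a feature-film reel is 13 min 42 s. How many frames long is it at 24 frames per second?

19728 frames

13 min 42 s = 822 s.
Frames = 822 × 24 = 19728.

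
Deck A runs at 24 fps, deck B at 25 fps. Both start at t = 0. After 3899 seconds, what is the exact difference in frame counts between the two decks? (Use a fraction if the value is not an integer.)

3899 frames

A emits 24 × 3899 = 93576 frames; B emits 25 × 3899 = 97475.
Difference = 3899 frames; B is ahead of A.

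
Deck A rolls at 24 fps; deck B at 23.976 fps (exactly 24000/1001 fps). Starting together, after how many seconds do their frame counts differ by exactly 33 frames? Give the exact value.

The gap grows by |24000/1001 − 24| = 24/1001 frames per second.
Time for a 33-frame gap: 33 ÷ (24/1001) = 1376.375 s.

1376.375 seconds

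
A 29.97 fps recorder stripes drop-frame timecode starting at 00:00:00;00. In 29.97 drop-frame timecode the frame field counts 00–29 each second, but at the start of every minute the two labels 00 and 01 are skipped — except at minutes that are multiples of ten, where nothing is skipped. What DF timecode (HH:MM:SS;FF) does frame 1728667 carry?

Ten DF minutes hold 17982 frames, so frame 1728667 lies in block 96 (frames 1726272–1744253) with 2395 frames into that block.
The block's first minute is 1800 frames and the rest 1798 each; 2395 frames reaches minute 1, so 96 × 18 + 1 × 2 = 1730 labels have been skipped so far.
Adding those back, label number 1728667 + 1730 = 1730397 at 30 labels/s is 57679 s + 27 f = 16 h 1 min 19 s frame 27, i.e. 16:01:19;27.

16:01:19;27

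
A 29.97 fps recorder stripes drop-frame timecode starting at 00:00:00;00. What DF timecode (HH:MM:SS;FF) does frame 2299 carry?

00:01:16;21

Each 10-minute DF block holds 10 × 60 × 30 − 9 × 2 = 17982 frames. 2299 ÷ 17982 → 0 full blocks, remainder 2299.
Within the partial block the first minute is 1800 frames and each further minute 1798, so 1 further minute boundary passed. Total skipped labels = 18 × 0 + 2 × 1 = 2.
Non-drop label index = 2299 + 2 = 2301; at 30 labels/s that is 00:01:16:21, i.e. DF 00:01:16;21.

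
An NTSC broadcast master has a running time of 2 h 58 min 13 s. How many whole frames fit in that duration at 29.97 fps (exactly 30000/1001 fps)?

320469 frames

2 h 58 min 13 s = 10693 s.
Frames = 10693 × 30000/1001 = 320790000/1001 ≈ 320469.5305.
Complete frames: 320469.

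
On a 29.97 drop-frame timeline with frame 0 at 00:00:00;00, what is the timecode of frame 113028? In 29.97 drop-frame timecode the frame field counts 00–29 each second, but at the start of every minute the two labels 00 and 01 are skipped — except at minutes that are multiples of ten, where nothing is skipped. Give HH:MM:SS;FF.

Each 10-minute DF block holds 10 × 60 × 30 − 9 × 2 = 17982 frames. 113028 ÷ 17982 → 6 full blocks, remainder 5136.
Within the partial block the first minute is 1800 frames and each further minute 1798, so 2 further minute boundaries passed. Total skipped labels = 18 × 6 + 2 × 2 = 112.
Non-drop label index = 113028 + 112 = 113140; at 30 labels/s that is 01:02:51:10, i.e. DF 01:02:51;10.

01:02:51;10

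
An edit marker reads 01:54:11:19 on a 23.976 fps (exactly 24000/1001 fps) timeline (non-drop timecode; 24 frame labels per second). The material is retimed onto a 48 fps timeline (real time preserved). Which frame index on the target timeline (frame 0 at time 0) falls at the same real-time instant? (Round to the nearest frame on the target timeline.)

frame 329215

Source frame index: (1×3600 + 54×60 + 11) × 24 + 19 = 164443.
Real time: 164443 / (24000/1001) = 164607443/24000 s.
Target frame: (164607443/24000) × (48) = 164607443/500 ≈ 329214.886 → 329215.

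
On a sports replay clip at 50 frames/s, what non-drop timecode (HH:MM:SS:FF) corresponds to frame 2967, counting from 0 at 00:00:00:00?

2967 ÷ 50 = 59 full seconds, remainder 17 frames.
59 s = 0 h 0 min 59 s.
Timecode: 00:00:59:17.

00:00:59:17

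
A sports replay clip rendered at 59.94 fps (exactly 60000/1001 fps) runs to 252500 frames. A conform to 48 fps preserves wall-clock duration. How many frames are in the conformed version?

Target frames = source frames × (target rate / source rate) = 252500 × (48)/(60000/1001) = 252500 × 1001/1250 = 202202.

202202 frames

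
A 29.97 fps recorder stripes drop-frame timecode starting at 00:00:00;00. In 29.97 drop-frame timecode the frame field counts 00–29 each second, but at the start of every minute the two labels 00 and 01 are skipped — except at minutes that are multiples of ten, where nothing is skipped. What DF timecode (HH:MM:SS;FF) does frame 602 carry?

Each 10-minute DF block holds 10 × 60 × 30 − 9 × 2 = 17982 frames. 602 ÷ 17982 → 0 full blocks, remainder 602.
Within the partial block the first minute is 1800 frames and each further minute 1798, so 0 further minute boundaries passed. Total skipped labels = 18 × 0 + 2 × 0 = 0.
Non-drop label index = 602 + 0 = 602; at 30 labels/s that is 00:00:20:02, i.e. DF 00:00:20;02.

00:00:20;02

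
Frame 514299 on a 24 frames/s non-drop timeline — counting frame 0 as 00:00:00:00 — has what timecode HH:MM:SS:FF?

514299 ÷ 24 = 21429 full seconds, remainder 3 frames.
21429 s = 5 h 57 min 9 s.
Timecode: 05:57:09:03.

05:57:09:03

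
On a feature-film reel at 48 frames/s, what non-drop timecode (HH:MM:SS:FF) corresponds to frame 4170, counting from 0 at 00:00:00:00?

00:01:26:42

4170 ÷ 48 = 86 full seconds, remainder 42 frames.
86 s = 0 h 1 min 26 s.
Timecode: 00:01:26:42.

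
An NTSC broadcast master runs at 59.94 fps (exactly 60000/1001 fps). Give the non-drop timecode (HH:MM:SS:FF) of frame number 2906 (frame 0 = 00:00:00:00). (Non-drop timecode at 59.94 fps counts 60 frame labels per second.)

2906 ÷ 60 = 48 full seconds, remainder 26 frames.
48 s = 0 h 0 min 48 s.
Timecode: 00:00:48:26.

00:00:48:26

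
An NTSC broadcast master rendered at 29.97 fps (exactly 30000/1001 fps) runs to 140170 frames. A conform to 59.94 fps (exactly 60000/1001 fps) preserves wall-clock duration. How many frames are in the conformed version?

280340 frames

Frames at target rate = 140170 × (60000/1001) / (30000/1001) = 280340.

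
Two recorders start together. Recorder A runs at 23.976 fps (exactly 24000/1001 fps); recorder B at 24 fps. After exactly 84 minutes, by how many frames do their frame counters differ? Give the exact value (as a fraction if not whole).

17280/143 frames

84 min = 5040 s.
A emits 24000/1001 × 5040 = 17280000/143 frames; B emits 24 × 5040 = 120960.
Difference = 17280/143 frames (≈ 120.8392); B is ahead of A.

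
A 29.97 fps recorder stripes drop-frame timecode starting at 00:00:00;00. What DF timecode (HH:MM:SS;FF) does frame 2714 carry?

Each 10-minute DF block holds 10 × 60 × 30 − 9 × 2 = 17982 frames. 2714 ÷ 17982 → 0 full blocks, remainder 2714.
Within the partial block the first minute is 1800 frames and each further minute 1798, so 1 further minute boundary passed. Total skipped labels = 18 × 0 + 2 × 1 = 2.
Non-drop label index = 2714 + 2 = 2716; at 30 labels/s that is 00:01:30:16, i.e. DF 00:01:30;16.

00:01:30;16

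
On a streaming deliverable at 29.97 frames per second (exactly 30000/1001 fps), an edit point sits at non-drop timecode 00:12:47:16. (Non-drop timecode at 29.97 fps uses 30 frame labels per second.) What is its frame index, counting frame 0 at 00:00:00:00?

Total seconds to the label: (0 × 3600 + 12 × 60 + 47) = 767.
Frame index = 767 × 30 + 16 = 23026.

23026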